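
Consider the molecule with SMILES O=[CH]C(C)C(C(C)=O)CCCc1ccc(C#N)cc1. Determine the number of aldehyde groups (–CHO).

1

The aldehyde motif appears at heavy-atom position 2 in the SMILES.
Other groups present: 1 ketone, 1 nitrile.
Aldehyde count: 1.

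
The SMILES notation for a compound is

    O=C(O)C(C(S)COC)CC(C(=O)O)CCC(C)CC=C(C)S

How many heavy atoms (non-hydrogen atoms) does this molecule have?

23

Every atom symbol written in the SMILES (organic subset) is one heavy atom; implicit H are not written.
Heavy atoms by element → C:16, O:5, S:2.
Total: 23.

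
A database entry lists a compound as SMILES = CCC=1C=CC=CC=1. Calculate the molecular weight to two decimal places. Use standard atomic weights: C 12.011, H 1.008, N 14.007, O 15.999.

106.17 g/mol

First, the molecular formula is C8H10 (counting implicit H from valence).
  C: 8 × 12.011 = 96.088
  H: 10 × 1.008 = 10.080
Sum: 8×12.011 + 10×1.008 = 106.168 → 106.17 g/mol.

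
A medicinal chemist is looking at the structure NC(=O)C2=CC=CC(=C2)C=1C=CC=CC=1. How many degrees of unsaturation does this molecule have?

9

Degree of unsaturation = (number of rings) + (number of π bonds).
Ring closures in the SMILES: 2.
π bonds: 7 double bonds (each 1 DoU) → 7 DoU from unsaturation.
Total DoU = 2 + 7 = 9.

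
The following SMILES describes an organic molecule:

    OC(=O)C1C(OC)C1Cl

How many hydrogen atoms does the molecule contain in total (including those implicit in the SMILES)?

Walk through each heavy atom and fill implicit hydrogens from standard valence (C 4, N 3, O 2, S 2, halogen 1):
  atom 1: O, bond orders sum to 1 (valence 2) → 1 H
  atom 2: C, bond orders sum to 4 (valence 4) → 0 H
  atom 3: O, bond orders sum to 2 (valence 2) → 0 H
  atom 4: C, bond orders sum to 3 (valence 4) → 1 H
  atom 5: C, bond orders sum to 3 (valence 4) → 1 H
  atom 6: O, bond orders sum to 2 (valence 2) → 0 H
  atom 7: C, bond orders sum to 1 (valence 4) → 3 H
  atom 8: C, bond orders sum to 3 (valence 4) → 1 H
  atom 9: Cl (halogen, monovalent) → 0 H
Total hydrogens: 7.

7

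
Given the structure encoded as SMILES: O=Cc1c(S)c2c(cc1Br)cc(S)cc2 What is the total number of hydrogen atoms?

Walk through each heavy atom and fill implicit hydrogens from standard valence (C 4, N 3, O 2, S 2, halogen 1); for lowercase aromatic atoms, an aromatic c carries 1 H when it has two neighbours and 0 H with three, and aromatic n carries 0 H:
  atom 1: O, bond orders sum to 2 (valence 2) → 0 H
  atom 2: C, bond orders sum to 3 (valence 4) → 1 H
  atom 3: aromatic c, 3 neighbours → 0 H
  atom 4: aromatic c, 3 neighbours → 0 H
  atom 5: S, bond orders sum to 1 (valence 2) → 1 H
  atom 6: aromatic c, 3 neighbours → 0 H
  atom 7: aromatic c, 3 neighbours → 0 H
  atom 8: aromatic c, 2 neighbours → 1 H
  atom 9: aromatic c, 3 neighbours → 0 H
  atom 10: Br (halogen, monovalent) → 0 H
  atom 11: aromatic c, 2 neighbours → 1 H
  atom 12: aromatic c, 3 neighbours → 0 H
  atom 13: S, bond orders sum to 1 (valence 2) → 1 H
  atom 14: aromatic c, 2 neighbours → 1 H
  atom 15: aromatic c, 2 neighbours → 1 H
Total hydrogens: 7.

7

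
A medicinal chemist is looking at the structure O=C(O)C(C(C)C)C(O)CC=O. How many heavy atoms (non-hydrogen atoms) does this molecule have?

12

Every atom symbol written in the SMILES (organic subset) is one heavy atom; implicit H are not written.
Heavy atoms by element → C:8, O:4.
Total: 12.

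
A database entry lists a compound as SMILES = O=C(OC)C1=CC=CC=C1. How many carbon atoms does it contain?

8

Count every carbon token in the SMILES (each C, including those in ring-closure positions and inside branches).
Carbon count: 8.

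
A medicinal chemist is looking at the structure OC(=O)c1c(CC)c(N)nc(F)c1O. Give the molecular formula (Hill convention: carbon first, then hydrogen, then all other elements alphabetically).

C8H9FN2O3

Walk through each heavy atom and fill implicit hydrogens from standard valence (C 4, N 3, O 2, S 2, halogen 1); for lowercase aromatic atoms, an aromatic c carries 1 H when it has two neighbours and 0 H with three, and aromatic n carries 0 H:
  atom 1: O, bond orders sum to 1 (valence 2) → 1 H
  atom 2: C, bond orders sum to 4 (valence 4) → 0 H
  atom 3: O, bond orders sum to 2 (valence 2) → 0 H
  atom 4: aromatic c, 3 neighbours → 0 H
  atom 5: aromatic c, 3 neighbours → 0 H
  atom 6: C, bond orders sum to 2 (valence 4) → 2 H
  atom 7: C, bond orders sum to 1 (valence 4) → 3 H
  atom 8: aromatic c, 3 neighbours → 0 H
  atom 9: N, bond orders sum to 1 (valence 3) → 2 H
  atom 10: aromatic n, 2 neighbours → 0 H
  atom 11: aromatic c, 3 neighbours → 0 H
  atom 12: F (halogen, monovalent) → 0 H
  atom 13: aromatic c, 3 neighbours → 0 H
  atom 14: O, bond orders sum to 1 (valence 2) → 1 H
Totals → C:8, H:9, F:1, N:2, O:3.
In Hill order: C8H9FN2O3.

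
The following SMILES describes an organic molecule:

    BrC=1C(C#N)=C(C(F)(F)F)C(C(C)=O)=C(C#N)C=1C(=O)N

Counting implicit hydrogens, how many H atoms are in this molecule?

5

Walk through each heavy atom and fill implicit hydrogens from standard valence (C 4, N 3, O 2, S 2, halogen 1):
  atom 1: Br (halogen, monovalent) → 0 H
  atom 2: C, bond orders sum to 4 (valence 4) → 0 H
  atom 3: C, bond orders sum to 4 (valence 4) → 0 H
  atom 4: C, bond orders sum to 4 (valence 4) → 0 H
  atom 5: N, bond orders sum to 3 (valence 3) → 0 H
  atom 6: C, bond orders sum to 4 (valence 4) → 0 H
  atom 7: C, bond orders sum to 4 (valence 4) → 0 H
  atom 8: F (halogen, monovalent) → 0 H
  atom 9: F (halogen, monovalent) → 0 H
  atom 10: F (halogen, monovalent) → 0 H
  atom 11: C, bond orders sum to 4 (valence 4) → 0 H
  atom 12: C, bond orders sum to 4 (valence 4) → 0 H
  atom 13: C, bond orders sum to 1 (valence 4) → 3 H
  atom 14: O, bond orders sum to 2 (valence 2) → 0 H
  atom 15: C, bond orders sum to 4 (valence 4) → 0 H
  atom 16: C, bond orders sum to 4 (valence 4) → 0 H
  atom 17: N, bond orders sum to 3 (valence 3) → 0 H
  atom 18: C, bond orders sum to 4 (valence 4) → 0 H
  atom 19: C, bond orders sum to 4 (valence 4) → 0 H
  atom 20: O, bond orders sum to 2 (valence 2) → 0 H
  atom 21: N, bond orders sum to 1 (valence 3) → 2 H
Total hydrogens: 5.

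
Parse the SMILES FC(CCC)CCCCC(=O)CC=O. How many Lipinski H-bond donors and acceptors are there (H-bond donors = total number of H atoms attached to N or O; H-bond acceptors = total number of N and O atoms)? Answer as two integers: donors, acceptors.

0, 2

Donors: find every N or O and count the H atoms it carries.
  atom 11 (O): bond orders sum to 2 → 0 H
  atom 14 (O): bond orders sum to 2 → 0 H
Lipinski HBD = 0.
Acceptors: N atoms = 0, O atoms = 2 → HBA = 2.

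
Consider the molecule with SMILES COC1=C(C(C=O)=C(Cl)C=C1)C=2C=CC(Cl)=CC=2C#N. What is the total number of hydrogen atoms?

9

Walk through each heavy atom and fill implicit hydrogens from standard valence (C 4, N 3, O 2, S 2, halogen 1):
  atom 1: C, bond orders sum to 1 (valence 4) → 3 H
  atom 2: O, bond orders sum to 2 (valence 2) → 0 H
  atom 3: C, bond orders sum to 4 (valence 4) → 0 H
  atom 4: C, bond orders sum to 4 (valence 4) → 0 H
  atom 5: C, bond orders sum to 4 (valence 4) → 0 H
  atom 6: C, bond orders sum to 3 (valence 4) → 1 H
  atom 7: O, bond orders sum to 2 (valence 2) → 0 H
  atom 8: C, bond orders sum to 4 (valence 4) → 0 H
  atom 9: Cl (halogen, monovalent) → 0 H
  atom 10: C, bond orders sum to 3 (valence 4) → 1 H
  atom 11: C, bond orders sum to 3 (valence 4) → 1 H
  atom 12: C, bond orders sum to 4 (valence 4) → 0 H
  atom 13: C, bond orders sum to 3 (valence 4) → 1 H
  atom 14: C, bond orders sum to 3 (valence 4) → 1 H
  atom 15: C, bond orders sum to 4 (valence 4) → 0 H
  atom 16: Cl (halogen, monovalent) → 0 H
  atom 17: C, bond orders sum to 3 (valence 4) → 1 H
  atom 18: C, bond orders sum to 4 (valence 4) → 0 H
  atom 19: C, bond orders sum to 4 (valence 4) → 0 H
  atom 20: N, bond orders sum to 3 (valence 3) → 0 H
Total hydrogens: 9.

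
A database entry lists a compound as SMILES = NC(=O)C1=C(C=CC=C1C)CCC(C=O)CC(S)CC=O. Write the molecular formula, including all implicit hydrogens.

Walk through each heavy atom and fill implicit hydrogens from standard valence (C 4, N 3, O 2, S 2, halogen 1):
  atom 1: N, bond orders sum to 1 (valence 3) → 2 H
  atom 2: C, bond orders sum to 4 (valence 4) → 0 H
  atom 3: O, bond orders sum to 2 (valence 2) → 0 H
  atom 4: C, bond orders sum to 4 (valence 4) → 0 H
  atom 5: C, bond orders sum to 4 (valence 4) → 0 H
  atom 6: C, bond orders sum to 3 (valence 4) → 1 H
  atom 7: C, bond orders sum to 3 (valence 4) → 1 H
  atom 8: C, bond orders sum to 3 (valence 4) → 1 H
  atom 9: C, bond orders sum to 4 (valence 4) → 0 H
  atom 10: C, bond orders sum to 1 (valence 4) → 3 H
  atom 11: C, bond orders sum to 2 (valence 4) → 2 H
  atom 12: C, bond orders sum to 2 (valence 4) → 2 H
  atom 13: C, bond orders sum to 3 (valence 4) → 1 H
  atom 14: C, bond orders sum to 3 (valence 4) → 1 H
  atom 15: O, bond orders sum to 2 (valence 2) → 0 H
  atom 16: C, bond orders sum to 2 (valence 4) → 2 H
  atom 17: C, bond orders sum to 3 (valence 4) → 1 H
  atom 18: S, bond orders sum to 1 (valence 2) → 1 H
  atom 19: C, bond orders sum to 2 (valence 4) → 2 H
  atom 20: C, bond orders sum to 3 (valence 4) → 1 H
  atom 21: O, bond orders sum to 2 (valence 2) → 0 H
Totals → C:16, H:21, N:1, O:3, S:1.
In Hill order: C16H21NO3S.

C16H21NO3S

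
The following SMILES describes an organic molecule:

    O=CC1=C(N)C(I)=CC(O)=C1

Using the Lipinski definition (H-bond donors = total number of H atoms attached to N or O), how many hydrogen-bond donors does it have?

3

Donors: find every N or O and count the H atoms it carries.
  atom 1 (O): bond orders sum to 2 → 0 H
  atom 5 (N): bond orders sum to 1 → 2 H
  atom 10 (O): bond orders sum to 1 → 1 H
Lipinski HBD = 3.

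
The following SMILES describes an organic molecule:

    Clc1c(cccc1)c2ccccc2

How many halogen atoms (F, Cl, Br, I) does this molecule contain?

1

Halogen atoms appear at heavy-atom position 1 (1×Cl).
Halogen count: 1.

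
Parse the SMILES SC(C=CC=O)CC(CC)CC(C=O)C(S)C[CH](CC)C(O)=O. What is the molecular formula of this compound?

Walk through each heavy atom and fill implicit hydrogens from standard valence (C 4, N 3, O 2, S 2, halogen 1):
  atom 1: S, bond orders sum to 1 (valence 2) → 1 H
  atom 2: C, bond orders sum to 3 (valence 4) → 1 H
  atom 3: C, bond orders sum to 3 (valence 4) → 1 H
  atom 4: C, bond orders sum to 3 (valence 4) → 1 H
  atom 5: C, bond orders sum to 3 (valence 4) → 1 H
  atom 6: O, bond orders sum to 2 (valence 2) → 0 H
  atom 7: C, bond orders sum to 2 (valence 4) → 2 H
  atom 8: C, bond orders sum to 3 (valence 4) → 1 H
  atom 9: C, bond orders sum to 2 (valence 4) → 2 H
  atom 10: C, bond orders sum to 1 (valence 4) → 3 H
  atom 11: C, bond orders sum to 2 (valence 4) → 2 H
  atom 12: C, bond orders sum to 3 (valence 4) → 1 H
  atom 13: C, bond orders sum to 3 (valence 4) → 1 H
  atom 14: O, bond orders sum to 2 (valence 2) → 0 H
  atom 15: C, bond orders sum to 3 (valence 4) → 1 H
  atom 16: S, bond orders sum to 1 (valence 2) → 1 H
  atom 17: C, bond orders sum to 2 (valence 4) → 2 H
  atom 18: C with explicit H count 1
  atom 19: C, bond orders sum to 2 (valence 4) → 2 H
  atom 20: C, bond orders sum to 1 (valence 4) → 3 H
  atom 21: C, bond orders sum to 4 (valence 4) → 0 H
  atom 22: O, bond orders sum to 1 (valence 2) → 1 H
  atom 23: O, bond orders sum to 2 (valence 2) → 0 H
Totals → C:17, H:28, O:4, S:2.

C17H28O4S2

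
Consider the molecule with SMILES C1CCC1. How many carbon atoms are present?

Count every carbon token in the SMILES (each C, including those in ring-closure positions and inside branches).
Carbon count: 4.

4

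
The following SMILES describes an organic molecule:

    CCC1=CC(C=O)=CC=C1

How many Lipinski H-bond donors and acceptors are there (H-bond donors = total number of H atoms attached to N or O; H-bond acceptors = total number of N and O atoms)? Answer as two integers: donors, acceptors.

Donors: find every N or O and count the H atoms it carries.
  atom 7 (O): bond orders sum to 2 → 0 H
Lipinski HBD = 0.
Acceptors: N atoms = 0, O atoms = 1 → HBA = 1.

0, 1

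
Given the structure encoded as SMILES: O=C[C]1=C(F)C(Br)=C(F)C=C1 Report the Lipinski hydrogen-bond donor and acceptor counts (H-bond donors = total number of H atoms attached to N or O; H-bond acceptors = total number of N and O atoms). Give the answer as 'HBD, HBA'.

0, 1

Donors: find every N or O and count the H atoms it carries.
  atom 1 (O): bond orders sum to 2 → 0 H
Lipinski HBD = 0.
Acceptors: N atoms = 0, O atoms = 1 → HBA = 1.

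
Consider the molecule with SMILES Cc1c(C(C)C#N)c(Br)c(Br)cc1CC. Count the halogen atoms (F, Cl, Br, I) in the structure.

2

Halogen atoms appear at heavy-atom positions 9, 11 (2×Br).
Other groups present: 1 nitrile.
Halogen count: 2.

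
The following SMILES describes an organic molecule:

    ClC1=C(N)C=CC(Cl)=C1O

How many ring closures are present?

In SMILES, each pair of matching ring-closure digits denotes one ring-closing bond; the number of such bonds equals the number of independent rings.
Ring-closure bonds here: 1.

1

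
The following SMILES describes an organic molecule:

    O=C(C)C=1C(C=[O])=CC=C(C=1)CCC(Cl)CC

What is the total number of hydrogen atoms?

17

Walk through each heavy atom and fill implicit hydrogens from standard valence (C 4, N 3, O 2, S 2, halogen 1):
  atom 1: O, bond orders sum to 2 (valence 2) → 0 H
  atom 2: C, bond orders sum to 4 (valence 4) → 0 H
  atom 3: C, bond orders sum to 1 (valence 4) → 3 H
  atom 4: C, bond orders sum to 4 (valence 4) → 0 H
  atom 5: C, bond orders sum to 4 (valence 4) → 0 H
  atom 6: C, bond orders sum to 3 (valence 4) → 1 H
  atom 7: O with explicit H count 0
  atom 8: C, bond orders sum to 3 (valence 4) → 1 H
  atom 9: C, bond orders sum to 3 (valence 4) → 1 H
  atom 10: C, bond orders sum to 4 (valence 4) → 0 H
  atom 11: C, bond orders sum to 3 (valence 4) → 1 H
  atom 12: C, bond orders sum to 2 (valence 4) → 2 H
  atom 13: C, bond orders sum to 2 (valence 4) → 2 H
  atom 14: C, bond orders sum to 3 (valence 4) → 1 H
  atom 15: Cl (halogen, monovalent) → 0 H
  atom 16: C, bond orders sum to 2 (valence 4) → 2 H
  atom 17: C, bond orders sum to 1 (valence 4) → 3 H
Total hydrogens: 17.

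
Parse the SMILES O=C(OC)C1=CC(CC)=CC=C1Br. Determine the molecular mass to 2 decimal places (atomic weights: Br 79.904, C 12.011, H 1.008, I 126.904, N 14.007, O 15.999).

First, the molecular formula is C10H11BrO2 (counting implicit H from valence).
  Br: 1 × 79.904 = 79.904
  C: 10 × 12.011 = 120.110
  H: 11 × 1.008 = 11.088
  O: 2 × 15.999 = 31.998
Sum: 1×79.904 + 10×12.011 + 11×1.008 + 2×15.999 = 243.100 → 243.10 g/mol.

243.10 g/mol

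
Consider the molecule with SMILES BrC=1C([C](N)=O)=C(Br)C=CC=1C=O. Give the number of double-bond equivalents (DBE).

Molecular formula: C8H5Br2NO2.
DoU = (2C + 2 + N − H − X) / 2, where X is the halogen count and O/S are ignored.
    = (2·8 + 2 + 1 − 5 − 2) / 2 = 12 / 2 = 6.

6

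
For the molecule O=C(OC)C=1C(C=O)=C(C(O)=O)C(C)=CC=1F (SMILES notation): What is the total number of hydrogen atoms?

9

Walk through each heavy atom and fill implicit hydrogens from standard valence (C 4, N 3, O 2, S 2, halogen 1):
  atom 1: O, bond orders sum to 2 (valence 2) → 0 H
  atom 2: C, bond orders sum to 4 (valence 4) → 0 H
  atom 3: O, bond orders sum to 2 (valence 2) → 0 H
  atom 4: C, bond orders sum to 1 (valence 4) → 3 H
  atom 5: C, bond orders sum to 4 (valence 4) → 0 H
  atom 6: C, bond orders sum to 4 (valence 4) → 0 H
  atom 7: C, bond orders sum to 3 (valence 4) → 1 H
  atom 8: O, bond orders sum to 2 (valence 2) → 0 H
  atom 9: C, bond orders sum to 4 (valence 4) → 0 H
  atom 10: C, bond orders sum to 4 (valence 4) → 0 H
  atom 11: O, bond orders sum to 1 (valence 2) → 1 H
  atom 12: O, bond orders sum to 2 (valence 2) → 0 H
  atom 13: C, bond orders sum to 4 (valence 4) → 0 H
  atom 14: C, bond orders sum to 1 (valence 4) → 3 H
  atom 15: C, bond orders sum to 3 (valence 4) → 1 H
  atom 16: C, bond orders sum to 4 (valence 4) → 0 H
  atom 17: F (halogen, monovalent) → 0 H
Total hydrogens: 9.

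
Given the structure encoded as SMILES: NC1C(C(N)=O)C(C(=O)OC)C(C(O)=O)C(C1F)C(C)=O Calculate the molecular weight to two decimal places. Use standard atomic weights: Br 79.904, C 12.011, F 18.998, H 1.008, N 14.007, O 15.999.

304.27 g/mol

First, the molecular formula is C12H17FN2O6 (counting implicit H from valence).
  C: 12 × 12.011 = 144.132
  F: 1 × 18.998 = 18.998
  H: 17 × 1.008 = 17.136
  N: 2 × 14.007 = 28.014
  O: 6 × 15.999 = 95.994
Sum: 12×12.011 + 1×18.998 + 17×1.008 + 2×14.007 + 6×15.999 = 304.274 → 304.27 g/mol.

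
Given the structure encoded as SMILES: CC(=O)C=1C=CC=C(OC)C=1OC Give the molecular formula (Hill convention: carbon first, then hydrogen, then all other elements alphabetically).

C10H12O3

Walk through each heavy atom and fill implicit hydrogens from standard valence (C 4, N 3, O 2, S 2, halogen 1):
  atom 1: C, bond orders sum to 1 (valence 4) → 3 H
  atom 2: C, bond orders sum to 4 (valence 4) → 0 H
  atom 3: O, bond orders sum to 2 (valence 2) → 0 H
  atom 4: C, bond orders sum to 4 (valence 4) → 0 H
  atom 5: C, bond orders sum to 3 (valence 4) → 1 H
  atom 6: C, bond orders sum to 3 (valence 4) → 1 H
  atom 7: C, bond orders sum to 3 (valence 4) → 1 H
  atom 8: C, bond orders sum to 4 (valence 4) → 0 H
  atom 9: O, bond orders sum to 2 (valence 2) → 0 H
  atom 10: C, bond orders sum to 1 (valence 4) → 3 H
  atom 11: C, bond orders sum to 4 (valence 4) → 0 H
  atom 12: O, bond orders sum to 2 (valence 2) → 0 H
  atom 13: C, bond orders sum to 1 (valence 4) → 3 H
Totals → C:10, H:12, O:3.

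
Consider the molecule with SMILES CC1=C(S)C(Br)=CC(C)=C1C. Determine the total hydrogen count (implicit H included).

Walk through each heavy atom and fill implicit hydrogens from standard valence (C 4, N 3, O 2, S 2, halogen 1):
  atom 1: C, bond orders sum to 1 (valence 4) → 3 H
  atom 2: C, bond orders sum to 4 (valence 4) → 0 H
  atom 3: C, bond orders sum to 4 (valence 4) → 0 H
  atom 4: S, bond orders sum to 1 (valence 2) → 1 H
  atom 5: C, bond orders sum to 4 (valence 4) → 0 H
  atom 6: Br (halogen, monovalent) → 0 H
  atom 7: C, bond orders sum to 3 (valence 4) → 1 H
  atom 8: C, bond orders sum to 4 (valence 4) → 0 H
  atom 9: C, bond orders sum to 1 (valence 4) → 3 H
  atom 10: C, bond orders sum to 4 (valence 4) → 0 H
  atom 11: C, bond orders sum to 1 (valence 4) → 3 H
Total hydrogens: 11.

11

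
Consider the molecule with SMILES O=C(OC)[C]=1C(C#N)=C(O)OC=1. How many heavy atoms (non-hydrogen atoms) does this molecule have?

Every atom symbol written in the SMILES (organic subset) is one heavy atom; implicit H are not written.
Heavy atoms by element → C:7, N:1, O:4.
Total: 12.

12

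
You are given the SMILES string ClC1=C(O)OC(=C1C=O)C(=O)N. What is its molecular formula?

Walk through each heavy atom and fill implicit hydrogens from standard valence (C 4, N 3, O 2, S 2, halogen 1):
  atom 1: Cl (halogen, monovalent) → 0 H
  atom 2: C, bond orders sum to 4 (valence 4) → 0 H
  atom 3: C, bond orders sum to 4 (valence 4) → 0 H
  atom 4: O, bond orders sum to 1 (valence 2) → 1 H
  atom 5: O, bond orders sum to 2 (valence 2) → 0 H
  atom 6: C, bond orders sum to 4 (valence 4) → 0 H
  atom 7: C, bond orders sum to 4 (valence 4) → 0 H
  atom 8: C, bond orders sum to 3 (valence 4) → 1 H
  atom 9: O, bond orders sum to 2 (valence 2) → 0 H
  atom 10: C, bond orders sum to 4 (valence 4) → 0 H
  atom 11: O, bond orders sum to 2 (valence 2) → 0 H
  atom 12: N, bond orders sum to 1 (valence 3) → 2 H
Totals → C:6, H:4, Cl:1, N:1, O:4.
In Hill order: C6H4ClNO4.

C6H4ClNO4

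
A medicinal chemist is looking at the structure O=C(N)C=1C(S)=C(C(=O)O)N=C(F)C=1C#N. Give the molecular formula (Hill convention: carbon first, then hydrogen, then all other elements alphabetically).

C8H4FN3O3S

Walk through each heavy atom and fill implicit hydrogens from standard valence (C 4, N 3, O 2, S 2, halogen 1):
  atom 1: O, bond orders sum to 2 (valence 2) → 0 H
  atom 2: C, bond orders sum to 4 (valence 4) → 0 H
  atom 3: N, bond orders sum to 1 (valence 3) → 2 H
  atom 4: C, bond orders sum to 4 (valence 4) → 0 H
  atom 5: C, bond orders sum to 4 (valence 4) → 0 H
  atom 6: S, bond orders sum to 1 (valence 2) → 1 H
  atom 7: C, bond orders sum to 4 (valence 4) → 0 H
  atom 8: C, bond orders sum to 4 (valence 4) → 0 H
  atom 9: O, bond orders sum to 2 (valence 2) → 0 H
  atom 10: O, bond orders sum to 1 (valence 2) → 1 H
  atom 11: N, bond orders sum to 3 (valence 3) → 0 H
  atom 12: C, bond orders sum to 4 (valence 4) → 0 H
  atom 13: F (halogen, monovalent) → 0 H
  atom 14: C, bond orders sum to 4 (valence 4) → 0 H
  atom 15: C, bond orders sum to 4 (valence 4) → 0 H
  atom 16: N, bond orders sum to 3 (valence 3) → 0 H
Totals → C:8, H:4, F:1, N:3, O:3, S:1.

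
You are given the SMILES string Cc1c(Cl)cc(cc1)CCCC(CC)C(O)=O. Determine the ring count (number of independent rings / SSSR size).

In SMILES, each pair of matching ring-closure digits denotes one ring-closing bond; the number of such bonds equals the number of independent rings.
Ring-closure bonds here: 1.

1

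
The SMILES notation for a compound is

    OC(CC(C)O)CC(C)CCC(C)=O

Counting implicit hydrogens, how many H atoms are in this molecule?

Walk through each heavy atom and fill implicit hydrogens from standard valence (C 4, N 3, O 2, S 2, halogen 1):
  atom 1: O, bond orders sum to 1 (valence 2) → 1 H
  atom 2: C, bond orders sum to 3 (valence 4) → 1 H
  atom 3: C, bond orders sum to 2 (valence 4) → 2 H
  atom 4: C, bond orders sum to 3 (valence 4) → 1 H
  atom 5: C, bond orders sum to 1 (valence 4) → 3 H
  atom 6: O, bond orders sum to 1 (valence 2) → 1 H
  atom 7: C, bond orders sum to 2 (valence 4) → 2 H
  atom 8: C, bond orders sum to 3 (valence 4) → 1 H
  atom 9: C, bond orders sum to 1 (valence 4) → 3 H
  atom 10: C, bond orders sum to 2 (valence 4) → 2 H
  atom 11: C, bond orders sum to 2 (valence 4) → 2 H
  atom 12: C, bond orders sum to 4 (valence 4) → 0 H
  atom 13: C, bond orders sum to 1 (valence 4) → 3 H
  atom 14: O, bond orders sum to 2 (valence 2) → 0 H
Total hydrogens: 22.

22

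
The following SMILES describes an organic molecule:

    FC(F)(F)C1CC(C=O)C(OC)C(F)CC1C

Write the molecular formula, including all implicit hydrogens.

Walk through each heavy atom and fill implicit hydrogens from standard valence (C 4, N 3, O 2, S 2, halogen 1):
  atom 1: F (halogen, monovalent) → 0 H
  atom 2: C, bond orders sum to 4 (valence 4) → 0 H
  atom 3: F (halogen, monovalent) → 0 H
  atom 4: F (halogen, monovalent) → 0 H
  atom 5: C, bond orders sum to 3 (valence 4) → 1 H
  atom 6: C, bond orders sum to 2 (valence 4) → 2 H
  atom 7: C, bond orders sum to 3 (valence 4) → 1 H
  atom 8: C, bond orders sum to 3 (valence 4) → 1 H
  atom 9: O, bond orders sum to 2 (valence 2) → 0 H
  atom 10: C, bond orders sum to 3 (valence 4) → 1 H
  atom 11: O, bond orders sum to 2 (valence 2) → 0 H
  atom 12: C, bond orders sum to 1 (valence 4) → 3 H
  atom 13: C, bond orders sum to 3 (valence 4) → 1 H
  atom 14: F (halogen, monovalent) → 0 H
  atom 15: C, bond orders sum to 2 (valence 4) → 2 H
  atom 16: C, bond orders sum to 3 (valence 4) → 1 H
  atom 17: C, bond orders sum to 1 (valence 4) → 3 H
Totals → C:11, H:16, F:4, O:2.
In Hill order: C11H16F4O2.

C11H16F4O2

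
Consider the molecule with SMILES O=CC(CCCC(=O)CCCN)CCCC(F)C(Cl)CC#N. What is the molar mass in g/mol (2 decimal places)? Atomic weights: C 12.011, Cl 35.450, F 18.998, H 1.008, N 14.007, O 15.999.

332.84 g/mol

First, the molecular formula is C16H26ClFN2O2 (counting implicit H from valence).
  C: 16 × 12.011 = 192.176
  Cl: 1 × 35.450 = 35.450
  F: 1 × 18.998 = 18.998
  H: 26 × 1.008 = 26.208
  N: 2 × 14.007 = 28.014
  O: 2 × 15.999 = 31.998
Sum: 16×12.011 + 1×35.450 + 1×18.998 + 26×1.008 + 2×14.007 + 2×15.999 = 332.844 → 332.84 g/mol.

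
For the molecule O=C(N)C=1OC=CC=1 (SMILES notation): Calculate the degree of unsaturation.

4

Degree of unsaturation = (number of rings) + (number of π bonds).
Ring closures in the SMILES: 1.
π bonds: 3 double bonds (each 1 DoU) → 3 DoU from unsaturation.
Total DoU = 1 + 3 = 4.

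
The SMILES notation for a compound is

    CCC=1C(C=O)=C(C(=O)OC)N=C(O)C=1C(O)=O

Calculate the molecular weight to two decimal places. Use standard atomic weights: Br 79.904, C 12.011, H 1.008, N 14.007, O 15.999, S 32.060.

253.21 g/mol

First, the molecular formula is C11H11NO6 (counting implicit H from valence).
  C: 11 × 12.011 = 132.121
  H: 11 × 1.008 = 11.088
  N: 1 × 14.007 = 14.007
  O: 6 × 15.999 = 95.994
Sum: 11×12.011 + 11×1.008 + 1×14.007 + 6×15.999 = 253.210 → 253.21 g/mol.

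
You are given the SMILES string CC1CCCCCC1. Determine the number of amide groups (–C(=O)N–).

0

Scan the SMILES for the amide motif — none present.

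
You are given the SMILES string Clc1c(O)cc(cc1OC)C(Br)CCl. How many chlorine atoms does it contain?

Scan the SMILES for Cl atoms (remember two-letter symbols like Cl and Br are single atoms).
Chlorine count: 2.

2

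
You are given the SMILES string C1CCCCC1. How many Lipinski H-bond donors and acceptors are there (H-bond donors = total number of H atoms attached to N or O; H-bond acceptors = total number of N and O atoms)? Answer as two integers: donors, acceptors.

Donors: find every N or O and count the H atoms it carries.
  (no N or O atoms present)
Lipinski HBD = 0.
Acceptors: N atoms = 0, O atoms = 0 → HBA = 0.

0, 0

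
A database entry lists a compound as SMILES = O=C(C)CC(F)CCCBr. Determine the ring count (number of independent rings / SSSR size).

0

In SMILES, each pair of matching ring-closure digits denotes one ring-closing bond; the number of such bonds equals the number of independent rings.
Ring-closure bonds here: 0.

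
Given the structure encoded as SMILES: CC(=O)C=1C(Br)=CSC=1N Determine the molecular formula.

Walk through each heavy atom and fill implicit hydrogens from standard valence (C 4, N 3, O 2, S 2, halogen 1):
  atom 1: C, bond orders sum to 1 (valence 4) → 3 H
  atom 2: C, bond orders sum to 4 (valence 4) → 0 H
  atom 3: O, bond orders sum to 2 (valence 2) → 0 H
  atom 4: C, bond orders sum to 4 (valence 4) → 0 H
  atom 5: C, bond orders sum to 4 (valence 4) → 0 H
  atom 6: Br (halogen, monovalent) → 0 H
  atom 7: C, bond orders sum to 3 (valence 4) → 1 H
  atom 8: S, bond orders sum to 2 (valence 2) → 0 H
  atom 9: C, bond orders sum to 4 (valence 4) → 0 H
  atom 10: N, bond orders sum to 1 (valence 3) → 2 H
Totals → C:6, H:6, Br:1, N:1, O:1, S:1.
In Hill order: C6H6BrNOS.

C6H6BrNOS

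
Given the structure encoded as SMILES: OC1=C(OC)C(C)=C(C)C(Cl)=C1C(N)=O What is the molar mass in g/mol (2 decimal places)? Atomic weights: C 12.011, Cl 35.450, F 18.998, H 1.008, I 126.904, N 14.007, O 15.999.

229.66 g/mol

First, the molecular formula is C10H12ClNO3 (counting implicit H from valence).
  C: 10 × 12.011 = 120.110
  Cl: 1 × 35.450 = 35.450
  H: 12 × 1.008 = 12.096
  N: 1 × 14.007 = 14.007
  O: 3 × 15.999 = 47.997
Sum: 10×12.011 + 1×35.450 + 12×1.008 + 1×14.007 + 3×15.999 = 229.660 → 229.66 g/mol.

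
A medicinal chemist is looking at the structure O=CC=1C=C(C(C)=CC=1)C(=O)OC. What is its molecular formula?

Walk through each heavy atom and fill implicit hydrogens from standard valence (C 4, N 3, O 2, S 2, halogen 1):
  atom 1: O, bond orders sum to 2 (valence 2) → 0 H
  atom 2: C, bond orders sum to 3 (valence 4) → 1 H
  atom 3: C, bond orders sum to 4 (valence 4) → 0 H
  atom 4: C, bond orders sum to 3 (valence 4) → 1 H
  atom 5: C, bond orders sum to 4 (valence 4) → 0 H
  atom 6: C, bond orders sum to 4 (valence 4) → 0 H
  atom 7: C, bond orders sum to 1 (valence 4) → 3 H
  atom 8: C, bond orders sum to 3 (valence 4) → 1 H
  atom 9: C, bond orders sum to 3 (valence 4) → 1 H
  atom 10: C, bond orders sum to 4 (valence 4) → 0 H
  atom 11: O, bond orders sum to 2 (valence 2) → 0 H
  atom 12: O, bond orders sum to 2 (valence 2) → 0 H
  atom 13: C, bond orders sum to 1 (valence 4) → 3 H
Totals → C:10, H:10, O:3.

C10H10O3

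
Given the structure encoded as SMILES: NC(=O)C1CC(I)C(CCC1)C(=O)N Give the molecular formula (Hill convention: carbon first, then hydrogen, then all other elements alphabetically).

C9H15IN2O2

Walk through each heavy atom and fill implicit hydrogens from standard valence (C 4, N 3, O 2, S 2, halogen 1):
  atom 1: N, bond orders sum to 1 (valence 3) → 2 H
  atom 2: C, bond orders sum to 4 (valence 4) → 0 H
  atom 3: O, bond orders sum to 2 (valence 2) → 0 H
  atom 4: C, bond orders sum to 3 (valence 4) → 1 H
  atom 5: C, bond orders sum to 2 (valence 4) → 2 H
  atom 6: C, bond orders sum to 3 (valence 4) → 1 H
  atom 7: I (halogen, monovalent) → 0 H
  atom 8: C, bond orders sum to 3 (valence 4) → 1 H
  atom 9: C, bond orders sum to 2 (valence 4) → 2 H
  atom 10: C, bond orders sum to 2 (valence 4) → 2 H
  atom 11: C, bond orders sum to 2 (valence 4) → 2 H
  atom 12: C, bond orders sum to 4 (valence 4) → 0 H
  atom 13: O, bond orders sum to 2 (valence 2) → 0 H
  atom 14: N, bond orders sum to 1 (valence 3) → 2 H
Totals → C:9, H:15, I:1, N:2, O:2.
In Hill order: C9H15IN2O2.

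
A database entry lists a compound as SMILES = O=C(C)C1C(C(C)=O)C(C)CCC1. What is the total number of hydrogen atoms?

Walk through each heavy atom and fill implicit hydrogens from standard valence (C 4, N 3, O 2, S 2, halogen 1):
  atom 1: O, bond orders sum to 2 (valence 2) → 0 H
  atom 2: C, bond orders sum to 4 (valence 4) → 0 H
  atom 3: C, bond orders sum to 1 (valence 4) → 3 H
  atom 4: C, bond orders sum to 3 (valence 4) → 1 H
  atom 5: C, bond orders sum to 3 (valence 4) → 1 H
  atom 6: C, bond orders sum to 4 (valence 4) → 0 H
  atom 7: C, bond orders sum to 1 (valence 4) → 3 H
  atom 8: O, bond orders sum to 2 (valence 2) → 0 H
  atom 9: C, bond orders sum to 3 (valence 4) → 1 H
  atom 10: C, bond orders sum to 1 (valence 4) → 3 H
  atom 11: C, bond orders sum to 2 (valence 4) → 2 H
  atom 12: C, bond orders sum to 2 (valence 4) → 2 H
  atom 13: C, bond orders sum to 2 (valence 4) → 2 H
Total hydrogens: 18.

18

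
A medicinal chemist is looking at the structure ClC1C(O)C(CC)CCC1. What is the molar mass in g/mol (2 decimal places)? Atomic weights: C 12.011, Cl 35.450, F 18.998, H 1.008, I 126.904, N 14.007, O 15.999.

First, the molecular formula is C8H15ClO (counting implicit H from valence).
  C: 8 × 12.011 = 96.088
  Cl: 1 × 35.450 = 35.450
  H: 15 × 1.008 = 15.120
  O: 1 × 15.999 = 15.999
Sum: 8×12.011 + 1×35.450 + 15×1.008 + 1×15.999 = 162.657 → 162.66 g/mol.

162.66 g/mol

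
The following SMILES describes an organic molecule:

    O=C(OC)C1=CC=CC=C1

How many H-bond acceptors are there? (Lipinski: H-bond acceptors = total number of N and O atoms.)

2

N atoms: 0; O atoms: 2.
Lipinski HBA = 0 + 2 = 2.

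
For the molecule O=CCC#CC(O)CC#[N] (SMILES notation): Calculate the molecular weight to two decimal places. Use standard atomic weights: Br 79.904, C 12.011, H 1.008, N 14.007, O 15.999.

137.14 g/mol

First, the molecular formula is C7H7NO2 (counting implicit H from valence).
  C: 7 × 12.011 = 84.077
  H: 7 × 1.008 = 7.056
  N: 1 × 14.007 = 14.007
  O: 2 × 15.999 = 31.998
Sum: 7×12.011 + 7×1.008 + 1×14.007 + 2×15.999 = 137.138 → 137.14 g/mol.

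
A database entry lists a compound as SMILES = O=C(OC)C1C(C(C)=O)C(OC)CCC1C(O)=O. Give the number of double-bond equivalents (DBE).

4

Degree of unsaturation = (number of rings) + (number of π bonds).
Ring closures in the SMILES: 1.
π bonds: 3 double bonds (each 1 DoU) → 3 DoU from unsaturation.
Total DoU = 1 + 3 = 4.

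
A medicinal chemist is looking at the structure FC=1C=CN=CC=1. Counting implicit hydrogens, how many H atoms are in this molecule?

4

Walk through each heavy atom and fill implicit hydrogens from standard valence (C 4, N 3, O 2, S 2, halogen 1):
  atom 1: F (halogen, monovalent) → 0 H
  atom 2: C, bond orders sum to 4 (valence 4) → 0 H
  atom 3: C, bond orders sum to 3 (valence 4) → 1 H
  atom 4: C, bond orders sum to 3 (valence 4) → 1 H
  atom 5: N, bond orders sum to 3 (valence 3) → 0 H
  atom 6: C, bond orders sum to 3 (valence 4) → 1 H
  atom 7: C, bond orders sum to 3 (valence 4) → 1 H
Total hydrogens: 4.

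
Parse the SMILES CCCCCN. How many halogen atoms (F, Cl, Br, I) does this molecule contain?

0

Scan the SMILES for the halogen motif — none present.
Groups that are present: 1 primary amine.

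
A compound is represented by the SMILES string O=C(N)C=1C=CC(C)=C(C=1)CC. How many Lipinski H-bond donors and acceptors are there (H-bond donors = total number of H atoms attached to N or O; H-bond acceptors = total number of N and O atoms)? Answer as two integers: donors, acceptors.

Donors: find every N or O and count the H atoms it carries.
  atom 1 (O): bond orders sum to 2 → 0 H
  atom 3 (N): bond orders sum to 1 → 2 H
Lipinski HBD = 2.
Acceptors: N atoms = 1, O atoms = 1 → HBA = 2.

2, 2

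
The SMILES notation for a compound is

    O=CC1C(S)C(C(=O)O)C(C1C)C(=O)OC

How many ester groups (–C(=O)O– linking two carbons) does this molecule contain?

1

The ester motif appears at heavy-atom position 13 in the SMILES.
Other groups present: 1 aldehyde, 1 carboxylic acid, 1 thiol.
Ester count: 1.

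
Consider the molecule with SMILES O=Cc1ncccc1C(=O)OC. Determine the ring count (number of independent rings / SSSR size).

In SMILES, each pair of matching ring-closure digits denotes one ring-closing bond; the number of such bonds equals the number of independent rings.
Ring-closure bonds here: 1.

1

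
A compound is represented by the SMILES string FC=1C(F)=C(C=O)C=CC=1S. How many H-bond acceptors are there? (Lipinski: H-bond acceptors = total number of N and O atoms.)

N atoms: 0; O atoms: 1.
Lipinski HBA = 0 + 1 = 1.

1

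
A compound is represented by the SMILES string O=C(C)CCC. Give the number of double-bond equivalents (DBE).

1

Molecular formula: C5H10O.
DoU = (2C + 2 + N − H − X) / 2, where X is the halogen count and O/S are ignored.
    = (2·5 + 2 + 0 − 10 − 0) / 2 = 2 / 2 = 1.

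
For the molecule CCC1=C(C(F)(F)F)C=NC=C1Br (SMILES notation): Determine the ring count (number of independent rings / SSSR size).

1

In SMILES, each pair of matching ring-closure digits denotes one ring-closing bond; the number of such bonds equals the number of independent rings.
Ring-closure bonds here: 1.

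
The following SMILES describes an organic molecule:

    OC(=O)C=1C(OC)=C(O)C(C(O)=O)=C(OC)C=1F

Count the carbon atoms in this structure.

10

Count every carbon token in the SMILES (each C, including those in ring-closure positions and inside branches).
Carbon count: 10.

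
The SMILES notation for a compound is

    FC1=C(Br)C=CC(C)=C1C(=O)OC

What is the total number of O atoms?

2

Scan the SMILES for O atoms (remember two-letter symbols like Cl and Br are single atoms).
Oxygen count: 2.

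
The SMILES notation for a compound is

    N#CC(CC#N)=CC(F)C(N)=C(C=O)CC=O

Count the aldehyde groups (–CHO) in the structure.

2

The aldehyde motif appears at heavy-atom positions 13, 16 in the SMILES.
Other groups present: 2 alkene, 2 nitrile, 1 primary amine.
Aldehyde count: 2.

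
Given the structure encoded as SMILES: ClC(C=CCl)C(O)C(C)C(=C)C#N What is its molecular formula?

C9H11Cl2NO

Walk through each heavy atom and fill implicit hydrogens from standard valence (C 4, N 3, O 2, S 2, halogen 1):
  atom 1: Cl (halogen, monovalent) → 0 H
  atom 2: C, bond orders sum to 3 (valence 4) → 1 H
  atom 3: C, bond orders sum to 3 (valence 4) → 1 H
  atom 4: C, bond orders sum to 3 (valence 4) → 1 H
  atom 5: Cl (halogen, monovalent) → 0 H
  atom 6: C, bond orders sum to 3 (valence 4) → 1 H
  atom 7: O, bond orders sum to 1 (valence 2) → 1 H
  atom 8: C, bond orders sum to 3 (valence 4) → 1 H
  atom 9: C, bond orders sum to 1 (valence 4) → 3 H
  atom 10: C, bond orders sum to 4 (valence 4) → 0 H
  atom 11: C, bond orders sum to 2 (valence 4) → 2 H
  atom 12: C, bond orders sum to 4 (valence 4) → 0 H
  atom 13: N, bond orders sum to 3 (valence 3) → 0 H
Totals → C:9, H:11, Cl:2, N:1, O:1.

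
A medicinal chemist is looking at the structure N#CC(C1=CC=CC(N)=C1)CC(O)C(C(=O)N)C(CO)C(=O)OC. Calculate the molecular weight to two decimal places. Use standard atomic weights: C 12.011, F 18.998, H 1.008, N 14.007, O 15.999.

First, the molecular formula is C16H21N3O5 (counting implicit H from valence).
  C: 16 × 12.011 = 192.176
  H: 21 × 1.008 = 21.168
  N: 3 × 14.007 = 42.021
  O: 5 × 15.999 = 79.995
Sum: 16×12.011 + 21×1.008 + 3×14.007 + 5×15.999 = 335.360 → 335.36 g/mol.

335.36 g/mol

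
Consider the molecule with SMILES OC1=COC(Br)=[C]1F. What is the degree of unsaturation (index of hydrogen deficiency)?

3

Degree of unsaturation = (number of rings) + (number of π bonds).
Ring closures in the SMILES: 1.
π bonds: 2 double bonds (each 1 DoU) → 2 DoU from unsaturation.
Total DoU = 1 + 2 = 3.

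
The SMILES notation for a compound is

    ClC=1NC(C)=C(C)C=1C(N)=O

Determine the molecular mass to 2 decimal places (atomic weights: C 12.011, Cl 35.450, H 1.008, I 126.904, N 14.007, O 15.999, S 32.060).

First, the molecular formula is C7H9ClN2O (counting implicit H from valence).
  C: 7 × 12.011 = 84.077
  Cl: 1 × 35.450 = 35.450
  H: 9 × 1.008 = 9.072
  N: 2 × 14.007 = 28.014
  O: 1 × 15.999 = 15.999
Sum: 7×12.011 + 1×35.450 + 9×1.008 + 2×14.007 + 1×15.999 = 172.612 → 172.61 g/mol.

172.61 g/mol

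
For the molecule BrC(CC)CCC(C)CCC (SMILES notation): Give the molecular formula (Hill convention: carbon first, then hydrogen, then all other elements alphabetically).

C10H21Br

Walk through each heavy atom and fill implicit hydrogens from standard valence (C 4, N 3, O 2, S 2, halogen 1):
  atom 1: Br (halogen, monovalent) → 0 H
  atom 2: C, bond orders sum to 3 (valence 4) → 1 H
  atom 3: C, bond orders sum to 2 (valence 4) → 2 H
  atom 4: C, bond orders sum to 1 (valence 4) → 3 H
  atom 5: C, bond orders sum to 2 (valence 4) → 2 H
  atom 6: C, bond orders sum to 2 (valence 4) → 2 H
  atom 7: C, bond orders sum to 3 (valence 4) → 1 H
  atom 8: C, bond orders sum to 1 (valence 4) → 3 H
  atom 9: C, bond orders sum to 2 (valence 4) → 2 H
  atom 10: C, bond orders sum to 2 (valence 4) → 2 H
  atom 11: C, bond orders sum to 1 (valence 4) → 3 H
Totals → C:10, H:21, Br:1.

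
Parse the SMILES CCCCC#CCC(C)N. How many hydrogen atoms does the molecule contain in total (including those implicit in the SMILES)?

Walk through each heavy atom and fill implicit hydrogens from standard valence (C 4, N 3, O 2, S 2, halogen 1):
  atom 1: C, bond orders sum to 1 (valence 4) → 3 H
  atom 2: C, bond orders sum to 2 (valence 4) → 2 H
  atom 3: C, bond orders sum to 2 (valence 4) → 2 H
  atom 4: C, bond orders sum to 2 (valence 4) → 2 H
  atom 5: C, bond orders sum to 4 (valence 4) → 0 H
  atom 6: C, bond orders sum to 4 (valence 4) → 0 H
  atom 7: C, bond orders sum to 2 (valence 4) → 2 H
  atom 8: C, bond orders sum to 3 (valence 4) → 1 H
  atom 9: C, bond orders sum to 1 (valence 4) → 3 H
  atom 10: N, bond orders sum to 1 (valence 3) → 2 H
Total hydrogens: 17.

17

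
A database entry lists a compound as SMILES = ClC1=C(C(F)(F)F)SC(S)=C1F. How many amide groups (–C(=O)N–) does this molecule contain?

0

Scan the SMILES for the amide motif — none present.
Groups that are present: 1 thiol.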